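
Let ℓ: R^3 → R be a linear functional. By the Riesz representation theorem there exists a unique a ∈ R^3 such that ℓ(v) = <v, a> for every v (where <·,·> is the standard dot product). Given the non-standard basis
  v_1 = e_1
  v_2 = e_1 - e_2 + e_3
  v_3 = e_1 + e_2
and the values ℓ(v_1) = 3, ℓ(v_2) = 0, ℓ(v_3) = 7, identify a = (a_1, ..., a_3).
a = (3, 4, 1)

Write a = (a_1, ..., a_3) in the standard basis. For each basis vector v_i, ℓ(v_i) = <v_i, a> is a linear equation in the a_j's. Collect the n equations into a matrix system V a = ℓ, where row i of V is v_i (expressed in the standard basis). Since V is invertible (lower-triangular with 1s on the diagonal, up to permutation), solve by back-substitution:
  V =
[[1, 0, 0],
 [1, -1, 1],
 [1, 1, 0]]
  V a = (3, 0, 7)
Solving gives a = (3, 4, 1).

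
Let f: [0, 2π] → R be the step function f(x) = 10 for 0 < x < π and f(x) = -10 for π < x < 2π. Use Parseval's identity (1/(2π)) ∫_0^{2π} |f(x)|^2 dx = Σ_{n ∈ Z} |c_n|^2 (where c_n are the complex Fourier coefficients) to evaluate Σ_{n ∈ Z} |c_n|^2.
Σ |c_n|^2 = 100

Parseval equates the L^2 energy of f (normalised by 1/(2π)) with the ℓ^2 sum of its Fourier coefficients: (1/(2π)) ∫_0^{2π} |f|^2 = Σ |c_n|^2.
Compute the left side: (1/(2π)) [∫_0^π 10^2 dx + ∫_π^{2π} (-10)^2 dx] = (1/(2π)) · (100π + 100π) = (100 + 100)/2 = 100.
So Σ_{n ∈ Z} |c_n|^2 = 100.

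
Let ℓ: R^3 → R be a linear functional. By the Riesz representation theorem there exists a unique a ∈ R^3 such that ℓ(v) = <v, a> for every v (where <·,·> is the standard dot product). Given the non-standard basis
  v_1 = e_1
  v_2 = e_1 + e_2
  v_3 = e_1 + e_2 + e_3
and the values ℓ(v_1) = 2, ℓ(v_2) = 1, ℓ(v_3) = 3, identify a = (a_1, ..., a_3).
a = (2, -1, 2)

Write a = (a_1, ..., a_3) in the standard basis. For each basis vector v_i, ℓ(v_i) = <v_i, a> is a linear equation in the a_j's. Collect the n equations into a matrix system V a = ℓ, where row i of V is v_i (expressed in the standard basis). Since V is invertible (lower-triangular with 1s on the diagonal, up to permutation), solve by back-substitution:
  V =
[[1, 0, 0],
 [1, 1, 0],
 [1, 1, 1]]
  V a = (2, 1, 3)
Solving gives a = (2, -1, 2).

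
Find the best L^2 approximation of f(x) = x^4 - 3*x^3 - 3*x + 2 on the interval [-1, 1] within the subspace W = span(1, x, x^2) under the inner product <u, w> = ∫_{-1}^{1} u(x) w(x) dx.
g(x) = 6*x^2/7 - 24*x/5 + 67/35

The best approximation g ∈ W is the orthogonal projection of f onto W. Writing g = a_0 + a_1 x + a_2 x^2, the coefficients solve the normal equations G · a = b where
  G_{ij} = <φ_i, φ_j> and b_i = <f, φ_i>, with φ_0 = 1, φ_1 = x, φ_2 = x^2.
G =
  [2, 0, 2/3]
  [0, 2/3, 0]
  [2/3, 0, 2/5],
b = (22/5, -16/5, 34/21).
Solving gives a_0 = 67/35, a_1 = -24/5, a_2 = 6/7, so
  g(x) = 6*x^2/7 - 24*x/5 + 67/35.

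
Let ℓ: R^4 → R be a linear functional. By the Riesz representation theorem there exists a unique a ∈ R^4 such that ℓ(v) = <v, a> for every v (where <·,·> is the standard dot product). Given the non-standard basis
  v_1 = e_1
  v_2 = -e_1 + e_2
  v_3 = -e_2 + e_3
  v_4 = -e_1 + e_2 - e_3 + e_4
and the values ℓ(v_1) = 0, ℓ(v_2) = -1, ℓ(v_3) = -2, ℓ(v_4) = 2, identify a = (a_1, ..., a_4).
a = (0, -1, -3, 0)

Write a = (a_1, ..., a_4) in the standard basis. For each basis vector v_i, ℓ(v_i) = <v_i, a> is a linear equation in the a_j's. Collect the n equations into a matrix system V a = ℓ, where row i of V is v_i (expressed in the standard basis). Since V is invertible (lower-triangular with 1s on the diagonal, up to permutation), solve by back-substitution:
  V =
[[1, 0, 0, 0],
 [-1, 1, 0, 0],
 [0, -1, 1, 0],
 [-1, 1, -1, 1]]
  V a = (0, -1, -2, 2)
Solving gives a = (0, -1, -3, 0).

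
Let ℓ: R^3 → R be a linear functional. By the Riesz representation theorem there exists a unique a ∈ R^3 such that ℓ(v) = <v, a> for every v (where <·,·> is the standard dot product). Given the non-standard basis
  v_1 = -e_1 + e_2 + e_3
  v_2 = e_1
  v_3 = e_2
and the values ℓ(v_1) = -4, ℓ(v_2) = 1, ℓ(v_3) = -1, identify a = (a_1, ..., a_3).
a = (1, -1, -2)

Write a = (a_1, ..., a_3) in the standard basis. For each basis vector v_i, ℓ(v_i) = <v_i, a> is a linear equation in the a_j's. Collect the n equations into a matrix system V a = ℓ, where row i of V is v_i (expressed in the standard basis). Since V is invertible (lower-triangular with 1s on the diagonal, up to permutation), solve by back-substitution:
  V =
[[-1, 1, 1],
 [1, 0, 0],
 [0, 1, 0]]
  V a = (-4, 1, -1)
Solving gives a = (1, -1, -2).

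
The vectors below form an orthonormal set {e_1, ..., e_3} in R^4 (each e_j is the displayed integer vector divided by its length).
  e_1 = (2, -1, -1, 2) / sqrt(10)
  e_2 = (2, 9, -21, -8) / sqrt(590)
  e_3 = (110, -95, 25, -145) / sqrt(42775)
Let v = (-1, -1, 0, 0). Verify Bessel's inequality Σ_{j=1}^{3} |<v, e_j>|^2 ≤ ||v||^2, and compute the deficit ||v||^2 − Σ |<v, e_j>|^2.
Σ |<v, e_j>|^2 = 9/29; ||v||^2 = 2; deficit = 49/29

Write each e_j = u_j / sqrt(<u_j, u_j>) where u_j is the displayed integer vector. Then <v, e_j> = <v, u_j> / sqrt(<u_j, u_j>), so |<v, e_j>|^2 = <v, u_j>^2 / <u_j, u_j>.
Coefficients: <v, e_1> = -1/sqrt(10), <v, e_2> = -11/sqrt(590), <v, e_3> = -15/sqrt(42775).
Square and sum: Σ |<v, e_j>|^2 = 9/29.
Compute ||v||^2 = v·v = 2.
Deficit = 2 − 9/29 = 49/29 ≥ 0, confirming Bessel's inequality. (The deficit equals ||v − Σ <v,e_j> e_j||^2, the squared distance from v to span{e_j}.)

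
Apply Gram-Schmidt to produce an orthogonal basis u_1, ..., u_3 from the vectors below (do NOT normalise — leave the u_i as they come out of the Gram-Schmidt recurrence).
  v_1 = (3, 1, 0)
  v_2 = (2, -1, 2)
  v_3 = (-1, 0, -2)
Orthogonal basis:
  u_1 = (3, 1, 0)
  u_2 = (1/2, -3/2, 2)
  u_3 = (16/65, -48/65, -8/13)

Apply the Gram-Schmidt recurrence
  u_1 = v_1
  u_i = v_i − Σ_{j<i} ((v_i · u_j) / (u_j · u_j)) · u_j.

Step by step this gives:
  u_1 = (3, 1, 0)
  u_2 = (1/2, -3/2, 2)
  u_3 = (16/65, -48/65, -8/13)

Orthogonality check:
  u_2 · u_1 = 0 (should be 0)
  u_3 · u_1 = 0 (should be 0)
  u_3 · u_2 = 0 (should be 0)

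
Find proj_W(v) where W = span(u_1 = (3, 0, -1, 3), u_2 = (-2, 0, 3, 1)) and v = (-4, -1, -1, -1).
proj_W(v) = (-50/23, 0, 74/115, -262/115)

Set up U = [u_1 | ... | u_2] ∈ R^(4×2). The projector onto W = col(U) is P = U (U^T U)^(-1) U^T.
Compute U^T U =
  [19, -6]
  [-6, 14],
and U^T v = (-14, 4).
Solve U^T U · c = U^T v for the coefficients: c = (-86/115, -4/115). The projection is proj_W(v) = U c.
Check: (v - proj_W(v)) · u_1 = 0  (should be 0).
Check: (v - proj_W(v)) · u_2 = 0  (should be 0).
Result: proj_W(v) = (-50/23, 0, 74/115, -262/115).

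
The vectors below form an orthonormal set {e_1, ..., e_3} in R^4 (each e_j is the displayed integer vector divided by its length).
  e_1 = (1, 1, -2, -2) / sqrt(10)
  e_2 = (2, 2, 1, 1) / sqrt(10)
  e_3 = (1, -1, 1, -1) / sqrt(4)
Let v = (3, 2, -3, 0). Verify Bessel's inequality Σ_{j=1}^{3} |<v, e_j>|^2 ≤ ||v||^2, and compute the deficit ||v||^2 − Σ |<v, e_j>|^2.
Σ |<v, e_j>|^2 = 18; ||v||^2 = 22; deficit = 4

Write each e_j = u_j / sqrt(<u_j, u_j>) where u_j is the displayed integer vector. Then <v, e_j> = <v, u_j> / sqrt(<u_j, u_j>), so |<v, e_j>|^2 = <v, u_j>^2 / <u_j, u_j>.
Coefficients: <v, e_1> = 11/sqrt(10), <v, e_2> = 7/sqrt(10), <v, e_3> = -2/sqrt(4).
Square and sum: Σ |<v, e_j>|^2 = 18.
Compute ||v||^2 = v·v = 22.
Deficit = 22 − 18 = 4 ≥ 0, confirming Bessel's inequality. (The deficit equals ||v − Σ <v,e_j> e_j||^2, the squared distance from v to span{e_j}.)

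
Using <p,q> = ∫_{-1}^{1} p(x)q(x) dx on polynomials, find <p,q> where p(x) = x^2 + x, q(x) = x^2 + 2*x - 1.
<p,q> = 16/15

Expand the product: p(x)·q(x) = x^4 + 3*x^3 + x^2 - x.
∫_{-1}^{1} of each monomial x^k gives [2/(k+1) if k even, 0 if k odd]. Integrating term-by-term (or equivalently evaluating the antiderivative F(x) = x^5/5 + 3*x^4/4 + x^3/3 - x^2/2 at the endpoints):
  F(1) − F(−1) = 47/60 − (-17/60) = 16/15.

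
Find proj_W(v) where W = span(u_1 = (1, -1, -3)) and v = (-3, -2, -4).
proj_W(v) = (1, -1, -3)

Set up U = [u_1 | ... | u_1] ∈ R^(3×1). The projector onto W = col(U) is P = U (U^T U)^(-1) U^T.
Compute U^T U =
  [11],
and U^T v = (11).
Solve U^T U · c = U^T v for the coefficients: c = (1). The projection is proj_W(v) = U c.
Check: (v - proj_W(v)) · u_1 = 0  (should be 0).
Result: proj_W(v) = (1, -1, -3).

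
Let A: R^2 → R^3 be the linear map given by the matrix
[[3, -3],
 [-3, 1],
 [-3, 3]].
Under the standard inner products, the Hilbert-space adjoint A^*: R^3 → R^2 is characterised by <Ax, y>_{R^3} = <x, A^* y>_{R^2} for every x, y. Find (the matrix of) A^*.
A^* = A^T =
[[3, -3, -3],
 [-3, 1, 3]]

For real matrices with standard dot products, the defining identity <Ax, y> = <x, A^* y> gives (Ax)^T y = x^T (A^*) y, i.e. x^T A^T y = x^T (A^*) y. Since this holds for all x, y, we must have A^* = A^T. Therefore
A^* =
[[3, -3, -3],
 [-3, 1, 3]].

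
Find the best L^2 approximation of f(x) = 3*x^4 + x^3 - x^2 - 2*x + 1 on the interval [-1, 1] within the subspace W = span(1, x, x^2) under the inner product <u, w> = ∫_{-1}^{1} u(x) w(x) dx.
g(x) = 11*x^2/7 - 7*x/5 + 26/35

The best approximation g ∈ W is the orthogonal projection of f onto W. Writing g = a_0 + a_1 x + a_2 x^2, the coefficients solve the normal equations G · a = b where
  G_{ij} = <φ_i, φ_j> and b_i = <f, φ_i>, with φ_0 = 1, φ_1 = x, φ_2 = x^2.
G =
  [2, 0, 2/3]
  [0, 2/3, 0]
  [2/3, 0, 2/5],
b = (38/15, -14/15, 118/105).
Solving gives a_0 = 26/35, a_1 = -7/5, a_2 = 11/7, so
  g(x) = 11*x^2/7 - 7*x/5 + 26/35.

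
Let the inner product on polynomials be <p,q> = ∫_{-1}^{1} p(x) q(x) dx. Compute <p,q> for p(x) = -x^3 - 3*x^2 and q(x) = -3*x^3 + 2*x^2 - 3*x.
<p,q> = -12/35

Expand the product: p(x)·q(x) = 3*x^6 + 7*x^5 - 3*x^4 + 9*x^3.
∫_{-1}^{1} of each monomial x^k gives [2/(k+1) if k even, 0 if k odd]. Integrating term-by-term (or equivalently evaluating the antiderivative F(x) = 3*x^7/7 + 7*x^6/6 - 3*x^5/5 + 9*x^4/4 at the endpoints):
  F(1) − F(−1) = 1363/420 − (1507/420) = -12/35.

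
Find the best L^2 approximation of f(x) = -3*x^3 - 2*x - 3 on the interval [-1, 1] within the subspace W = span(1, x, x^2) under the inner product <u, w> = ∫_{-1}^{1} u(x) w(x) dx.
g(x) = -19*x/5 - 3

The best approximation g ∈ W is the orthogonal projection of f onto W. Writing g = a_0 + a_1 x + a_2 x^2, the coefficients solve the normal equations G · a = b where
  G_{ij} = <φ_i, φ_j> and b_i = <f, φ_i>, with φ_0 = 1, φ_1 = x, φ_2 = x^2.
G =
  [2, 0, 2/3]
  [0, 2/3, 0]
  [2/3, 0, 2/5],
b = (-6, -38/15, -2).
Solving gives a_0 = -3, a_1 = -19/5, a_2 = 0, so
  g(x) = -19*x/5 - 3.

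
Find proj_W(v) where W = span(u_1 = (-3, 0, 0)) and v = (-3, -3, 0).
proj_W(v) = (-3, 0, 0)

Set up U = [u_1 | ... | u_1] ∈ R^(3×1). The projector onto W = col(U) is P = U (U^T U)^(-1) U^T.
Compute U^T U =
  [9],
and U^T v = (9).
Solve U^T U · c = U^T v for the coefficients: c = (1). The projection is proj_W(v) = U c.
Check: (v - proj_W(v)) · u_1 = 0  (should be 0).
Result: proj_W(v) = (-3, 0, 0).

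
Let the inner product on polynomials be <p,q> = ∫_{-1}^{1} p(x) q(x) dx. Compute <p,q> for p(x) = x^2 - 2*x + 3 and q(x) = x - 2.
<p,q> = -44/3

Expand the product: p(x)·q(x) = x^3 - 4*x^2 + 7*x - 6.
∫_{-1}^{1} of each monomial x^k gives [2/(k+1) if k even, 0 if k odd]. Integrating term-by-term (or equivalently evaluating the antiderivative F(x) = x^4/4 - 4*x^3/3 + 7*x^2/2 - 6*x at the endpoints):
  F(1) − F(−1) = -43/12 − (133/12) = -44/3.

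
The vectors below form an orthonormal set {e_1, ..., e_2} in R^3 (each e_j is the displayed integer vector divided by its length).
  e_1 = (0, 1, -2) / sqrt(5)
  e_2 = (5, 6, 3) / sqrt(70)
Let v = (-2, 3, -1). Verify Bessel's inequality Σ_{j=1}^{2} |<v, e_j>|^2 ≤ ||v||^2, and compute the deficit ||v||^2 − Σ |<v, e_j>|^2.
Σ |<v, e_j>|^2 = 75/14; ||v||^2 = 14; deficit = 121/14

Write each e_j = u_j / sqrt(<u_j, u_j>) where u_j is the displayed integer vector. Then <v, e_j> = <v, u_j> / sqrt(<u_j, u_j>), so |<v, e_j>|^2 = <v, u_j>^2 / <u_j, u_j>.
Coefficients: <v, e_1> = 5/sqrt(5), <v, e_2> = 5/sqrt(70).
Square and sum: Σ |<v, e_j>|^2 = 75/14.
Compute ||v||^2 = v·v = 14.
Deficit = 14 − 75/14 = 121/14 ≥ 0, confirming Bessel's inequality. (The deficit equals ||v − Σ <v,e_j> e_j||^2, the squared distance from v to span{e_j}.)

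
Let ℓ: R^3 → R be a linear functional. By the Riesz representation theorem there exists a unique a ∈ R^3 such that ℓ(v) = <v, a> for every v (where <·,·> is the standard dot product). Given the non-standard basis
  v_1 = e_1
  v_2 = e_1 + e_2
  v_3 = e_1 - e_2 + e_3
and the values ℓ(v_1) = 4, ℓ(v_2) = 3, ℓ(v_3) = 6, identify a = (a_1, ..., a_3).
a = (4, -1, 1)

Write a = (a_1, ..., a_3) in the standard basis. For each basis vector v_i, ℓ(v_i) = <v_i, a> is a linear equation in the a_j's. Collect the n equations into a matrix system V a = ℓ, where row i of V is v_i (expressed in the standard basis). Since V is invertible (lower-triangular with 1s on the diagonal, up to permutation), solve by back-substitution:
  V =
[[1, 0, 0],
 [1, 1, 0],
 [1, -1, 1]]
  V a = (4, 3, 6)
Solving gives a = (4, -1, 1).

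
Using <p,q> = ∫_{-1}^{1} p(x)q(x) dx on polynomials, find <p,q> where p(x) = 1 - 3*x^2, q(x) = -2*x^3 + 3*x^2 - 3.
<p,q> = -8/5

Expand the product: p(x)·q(x) = 6*x^5 - 9*x^4 - 2*x^3 + 12*x^2 - 3.
∫_{-1}^{1} of each monomial x^k gives [2/(k+1) if k even, 0 if k odd]. Integrating term-by-term (or equivalently evaluating the antiderivative F(x) = x^6 - 9*x^5/5 - x^4/2 + 4*x^3 - 3*x at the endpoints):
  F(1) − F(−1) = -3/10 − (13/10) = -8/5.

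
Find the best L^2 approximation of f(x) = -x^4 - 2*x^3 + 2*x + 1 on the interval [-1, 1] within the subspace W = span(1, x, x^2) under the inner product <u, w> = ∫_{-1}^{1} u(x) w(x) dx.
g(x) = -6*x^2/7 + 4*x/5 + 38/35

The best approximation g ∈ W is the orthogonal projection of f onto W. Writing g = a_0 + a_1 x + a_2 x^2, the coefficients solve the normal equations G · a = b where
  G_{ij} = <φ_i, φ_j> and b_i = <f, φ_i>, with φ_0 = 1, φ_1 = x, φ_2 = x^2.
G =
  [2, 0, 2/3]
  [0, 2/3, 0]
  [2/3, 0, 2/5],
b = (8/5, 8/15, 8/21).
Solving gives a_0 = 38/35, a_1 = 4/5, a_2 = -6/7, so
  g(x) = -6*x^2/7 + 4*x/5 + 38/35.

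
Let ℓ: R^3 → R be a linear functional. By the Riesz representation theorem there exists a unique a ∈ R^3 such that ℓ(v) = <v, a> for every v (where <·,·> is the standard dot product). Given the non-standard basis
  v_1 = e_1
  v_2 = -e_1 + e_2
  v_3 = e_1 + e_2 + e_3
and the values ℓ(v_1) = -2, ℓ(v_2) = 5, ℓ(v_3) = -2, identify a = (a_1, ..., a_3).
a = (-2, 3, -3)

Write a = (a_1, ..., a_3) in the standard basis. For each basis vector v_i, ℓ(v_i) = <v_i, a> is a linear equation in the a_j's. Collect the n equations into a matrix system V a = ℓ, where row i of V is v_i (expressed in the standard basis). Since V is invertible (lower-triangular with 1s on the diagonal, up to permutation), solve by back-substitution:
  V =
[[1, 0, 0],
 [-1, 1, 0],
 [1, 1, 1]]
  V a = (-2, 5, -2)
Solving gives a = (-2, 3, -3).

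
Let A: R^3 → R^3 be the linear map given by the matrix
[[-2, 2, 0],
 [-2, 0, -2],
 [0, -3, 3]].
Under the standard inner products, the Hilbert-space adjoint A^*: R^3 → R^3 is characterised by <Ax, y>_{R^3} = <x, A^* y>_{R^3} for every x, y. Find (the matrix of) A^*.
A^* = A^T =
[[-2, -2, 0],
 [2, 0, -3],
 [0, -2, 3]]

For real matrices with standard dot products, the defining identity <Ax, y> = <x, A^* y> gives (Ax)^T y = x^T (A^*) y, i.e. x^T A^T y = x^T (A^*) y. Since this holds for all x, y, we must have A^* = A^T. Therefore
A^* =
[[-2, -2, 0],
 [2, 0, -3],
 [0, -2, 3]].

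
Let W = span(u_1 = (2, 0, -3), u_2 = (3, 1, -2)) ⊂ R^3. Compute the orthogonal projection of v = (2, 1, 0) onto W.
proj_W(v) = (73/38, 43/38, -1/19)

Set up U = [u_1 | ... | u_2] ∈ R^(3×2). The projector onto W = col(U) is P = U (U^T U)^(-1) U^T.
Compute U^T U =
  [13, 12]
  [12, 14],
and U^T v = (4, 7).
Solve U^T U · c = U^T v for the coefficients: c = (-14/19, 43/38). The projection is proj_W(v) = U c.
Check: (v - proj_W(v)) · u_1 = 0  (should be 0).
Check: (v - proj_W(v)) · u_2 = 0  (should be 0).
Result: proj_W(v) = (73/38, 43/38, -1/19).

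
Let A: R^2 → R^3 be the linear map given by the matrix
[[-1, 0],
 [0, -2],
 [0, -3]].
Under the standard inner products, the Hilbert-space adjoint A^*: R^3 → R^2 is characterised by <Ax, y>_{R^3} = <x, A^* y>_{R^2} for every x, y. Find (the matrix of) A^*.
A^* = A^T =
[[-1, 0, 0],
 [0, -2, -3]]

For real matrices with standard dot products, the defining identity <Ax, y> = <x, A^* y> gives (Ax)^T y = x^T (A^*) y, i.e. x^T A^T y = x^T (A^*) y. Since this holds for all x, y, we must have A^* = A^T. Therefore
A^* =
[[-1, 0, 0],
 [0, -2, -3]].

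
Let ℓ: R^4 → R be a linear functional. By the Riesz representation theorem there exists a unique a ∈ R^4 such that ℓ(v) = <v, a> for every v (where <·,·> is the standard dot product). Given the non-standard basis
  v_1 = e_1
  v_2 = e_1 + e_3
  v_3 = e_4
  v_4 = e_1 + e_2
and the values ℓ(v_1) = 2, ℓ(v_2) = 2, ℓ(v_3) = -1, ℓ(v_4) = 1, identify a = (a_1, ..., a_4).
a = (2, -1, 0, -1)

Write a = (a_1, ..., a_4) in the standard basis. For each basis vector v_i, ℓ(v_i) = <v_i, a> is a linear equation in the a_j's. Collect the n equations into a matrix system V a = ℓ, where row i of V is v_i (expressed in the standard basis). Since V is invertible (lower-triangular with 1s on the diagonal, up to permutation), solve by back-substitution:
  V =
[[1, 0, 0, 0],
 [1, 0, 1, 0],
 [0, 0, 0, 1],
 [1, 1, 0, 0]]
  V a = (2, 2, -1, 1)
Solving gives a = (2, -1, 0, -1).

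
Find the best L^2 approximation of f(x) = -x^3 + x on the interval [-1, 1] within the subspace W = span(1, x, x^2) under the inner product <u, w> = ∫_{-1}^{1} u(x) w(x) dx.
g(x) = 2*x/5

The best approximation g ∈ W is the orthogonal projection of f onto W. Writing g = a_0 + a_1 x + a_2 x^2, the coefficients solve the normal equations G · a = b where
  G_{ij} = <φ_i, φ_j> and b_i = <f, φ_i>, with φ_0 = 1, φ_1 = x, φ_2 = x^2.
G =
  [2, 0, 2/3]
  [0, 2/3, 0]
  [2/3, 0, 2/5],
b = (0, 4/15, 0).
Solving gives a_0 = 0, a_1 = 2/5, a_2 = 0, so
  g(x) = 2*x/5.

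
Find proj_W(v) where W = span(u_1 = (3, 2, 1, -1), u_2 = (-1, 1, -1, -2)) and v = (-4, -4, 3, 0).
proj_W(v) = (-104/35, -283/105, -74/105, 209/105)

Set up U = [u_1 | ... | u_2] ∈ R^(4×2). The projector onto W = col(U) is P = U (U^T U)^(-1) U^T.
Compute U^T U =
  [15, 0]
  [0, 7],
and U^T v = (-17, -3).
Solve U^T U · c = U^T v for the coefficients: c = (-17/15, -3/7). The projection is proj_W(v) = U c.
Check: (v - proj_W(v)) · u_1 = 0  (should be 0).
Check: (v - proj_W(v)) · u_2 = 0  (should be 0).
Result: proj_W(v) = (-104/35, -283/105, -74/105, 209/105).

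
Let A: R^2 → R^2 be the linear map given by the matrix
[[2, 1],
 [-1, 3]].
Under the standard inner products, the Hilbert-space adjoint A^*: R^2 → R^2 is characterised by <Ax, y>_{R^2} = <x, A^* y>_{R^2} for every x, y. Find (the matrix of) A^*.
A^* = A^T =
[[2, -1],
 [1, 3]]

For real matrices with standard dot products, the defining identity <Ax, y> = <x, A^* y> gives (Ax)^T y = x^T (A^*) y, i.e. x^T A^T y = x^T (A^*) y. Since this holds for all x, y, we must have A^* = A^T. Therefore
A^* =
[[2, -1],
 [1, 3]].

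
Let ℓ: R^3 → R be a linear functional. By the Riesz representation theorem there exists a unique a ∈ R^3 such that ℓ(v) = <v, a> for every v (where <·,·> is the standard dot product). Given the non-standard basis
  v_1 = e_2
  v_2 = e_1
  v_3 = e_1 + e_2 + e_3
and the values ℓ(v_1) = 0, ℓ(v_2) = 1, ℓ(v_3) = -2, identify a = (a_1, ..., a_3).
a = (1, 0, -3)

Write a = (a_1, ..., a_3) in the standard basis. For each basis vector v_i, ℓ(v_i) = <v_i, a> is a linear equation in the a_j's. Collect the n equations into a matrix system V a = ℓ, where row i of V is v_i (expressed in the standard basis). Since V is invertible (lower-triangular with 1s on the diagonal, up to permutation), solve by back-substitution:
  V =
[[0, 1, 0],
 [1, 0, 0],
 [1, 1, 1]]
  V a = (0, 1, -2)
Solving gives a = (1, 0, -3).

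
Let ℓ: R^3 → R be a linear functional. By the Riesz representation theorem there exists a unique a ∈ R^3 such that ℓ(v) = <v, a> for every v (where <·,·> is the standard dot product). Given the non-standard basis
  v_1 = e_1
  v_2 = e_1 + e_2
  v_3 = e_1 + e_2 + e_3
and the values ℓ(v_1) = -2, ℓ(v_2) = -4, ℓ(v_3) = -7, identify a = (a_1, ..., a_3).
a = (-2, -2, -3)

Write a = (a_1, ..., a_3) in the standard basis. For each basis vector v_i, ℓ(v_i) = <v_i, a> is a linear equation in the a_j's. Collect the n equations into a matrix system V a = ℓ, where row i of V is v_i (expressed in the standard basis). Since V is invertible (lower-triangular with 1s on the diagonal, up to permutation), solve by back-substitution:
  V =
[[1, 0, 0],
 [1, 1, 0],
 [1, 1, 1]]
  V a = (-2, -4, -7)
Solving gives a = (-2, -2, -3).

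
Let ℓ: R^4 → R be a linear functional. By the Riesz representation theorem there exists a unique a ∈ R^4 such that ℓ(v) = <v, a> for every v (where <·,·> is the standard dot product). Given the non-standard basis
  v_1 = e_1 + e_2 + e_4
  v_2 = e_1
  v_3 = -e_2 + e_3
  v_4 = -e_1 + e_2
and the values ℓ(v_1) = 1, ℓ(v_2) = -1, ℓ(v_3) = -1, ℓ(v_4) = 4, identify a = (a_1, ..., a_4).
a = (-1, 3, 2, -1)

Write a = (a_1, ..., a_4) in the standard basis. For each basis vector v_i, ℓ(v_i) = <v_i, a> is a linear equation in the a_j's. Collect the n equations into a matrix system V a = ℓ, where row i of V is v_i (expressed in the standard basis). Since V is invertible (lower-triangular with 1s on the diagonal, up to permutation), solve by back-substitution:
  V =
[[1, 1, 0, 1],
 [1, 0, 0, 0],
 [0, -1, 1, 0],
 [-1, 1, 0, 0]]
  V a = (1, -1, -1, 4)
Solving gives a = (-1, 3, 2, -1).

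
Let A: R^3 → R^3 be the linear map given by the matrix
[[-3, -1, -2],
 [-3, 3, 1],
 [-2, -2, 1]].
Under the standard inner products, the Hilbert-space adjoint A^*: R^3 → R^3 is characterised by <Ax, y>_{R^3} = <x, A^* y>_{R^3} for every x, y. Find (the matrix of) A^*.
A^* = A^T =
[[-3, -3, -2],
 [-1, 3, -2],
 [-2, 1, 1]]

For real matrices with standard dot products, the defining identity <Ax, y> = <x, A^* y> gives (Ax)^T y = x^T (A^*) y, i.e. x^T A^T y = x^T (A^*) y. Since this holds for all x, y, we must have A^* = A^T. Therefore
A^* =
[[-3, -3, -2],
 [-1, 3, -2],
 [-2, 1, 1]].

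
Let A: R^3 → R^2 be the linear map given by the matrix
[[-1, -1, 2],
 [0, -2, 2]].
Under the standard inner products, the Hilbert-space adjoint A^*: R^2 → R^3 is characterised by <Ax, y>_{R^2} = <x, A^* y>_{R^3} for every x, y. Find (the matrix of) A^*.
A^* = A^T =
[[-1, 0],
 [-1, -2],
 [2, 2]]

For real matrices with standard dot products, the defining identity <Ax, y> = <x, A^* y> gives (Ax)^T y = x^T (A^*) y, i.e. x^T A^T y = x^T (A^*) y. Since this holds for all x, y, we must have A^* = A^T. Therefore
A^* =
[[-1, 0],
 [-1, -2],
 [2, 2]].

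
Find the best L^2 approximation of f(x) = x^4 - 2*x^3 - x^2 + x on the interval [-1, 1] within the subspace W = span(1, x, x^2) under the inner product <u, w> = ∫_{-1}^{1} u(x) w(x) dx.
g(x) = -x^2/7 - x/5 - 3/35

The best approximation g ∈ W is the orthogonal projection of f onto W. Writing g = a_0 + a_1 x + a_2 x^2, the coefficients solve the normal equations G · a = b where
  G_{ij} = <φ_i, φ_j> and b_i = <f, φ_i>, with φ_0 = 1, φ_1 = x, φ_2 = x^2.
G =
  [2, 0, 2/3]
  [0, 2/3, 0]
  [2/3, 0, 2/5],
b = (-4/15, -2/15, -4/35).
Solving gives a_0 = -3/35, a_1 = -1/5, a_2 = -1/7, so
  g(x) = -x^2/7 - x/5 - 3/35.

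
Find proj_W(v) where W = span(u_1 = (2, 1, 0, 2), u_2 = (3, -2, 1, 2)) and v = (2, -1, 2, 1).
proj_W(v) = (96/49, -71/49, 34/49, 62/49)

Set up U = [u_1 | ... | u_2] ∈ R^(4×2). The projector onto W = col(U) is P = U (U^T U)^(-1) U^T.
Compute U^T U =
  [9, 8]
  [8, 18],
and U^T v = (5, 12).
Solve U^T U · c = U^T v for the coefficients: c = (-3/49, 34/49). The projection is proj_W(v) = U c.
Check: (v - proj_W(v)) · u_1 = 0  (should be 0).
Check: (v - proj_W(v)) · u_2 = 0  (should be 0).
Result: proj_W(v) = (96/49, -71/49, 34/49, 62/49).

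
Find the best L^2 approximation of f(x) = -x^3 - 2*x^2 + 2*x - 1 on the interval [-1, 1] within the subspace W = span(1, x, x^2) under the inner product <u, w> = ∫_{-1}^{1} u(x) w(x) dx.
g(x) = -2*x^2 + 7*x/5 - 1

The best approximation g ∈ W is the orthogonal projection of f onto W. Writing g = a_0 + a_1 x + a_2 x^2, the coefficients solve the normal equations G · a = b where
  G_{ij} = <φ_i, φ_j> and b_i = <f, φ_i>, with φ_0 = 1, φ_1 = x, φ_2 = x^2.
G =
  [2, 0, 2/3]
  [0, 2/3, 0]
  [2/3, 0, 2/5],
b = (-10/3, 14/15, -22/15).
Solving gives a_0 = -1, a_1 = 7/5, a_2 = -2, so
  g(x) = -2*x^2 + 7*x/5 - 1.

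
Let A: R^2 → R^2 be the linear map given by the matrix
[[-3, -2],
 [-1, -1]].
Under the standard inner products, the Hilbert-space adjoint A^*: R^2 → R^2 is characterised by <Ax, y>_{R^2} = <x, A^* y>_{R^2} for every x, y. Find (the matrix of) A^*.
A^* = A^T =
[[-3, -1],
 [-2, -1]]

For real matrices with standard dot products, the defining identity <Ax, y> = <x, A^* y> gives (Ax)^T y = x^T (A^*) y, i.e. x^T A^T y = x^T (A^*) y. Since this holds for all x, y, we must have A^* = A^T. Therefore
A^* =
[[-3, -1],
 [-2, -1]].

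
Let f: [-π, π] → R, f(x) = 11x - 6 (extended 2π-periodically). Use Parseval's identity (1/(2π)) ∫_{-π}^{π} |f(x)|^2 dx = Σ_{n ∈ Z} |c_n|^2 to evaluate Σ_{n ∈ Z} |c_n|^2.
Σ |c_n|^2 = 121π^2/3 + 36

Expand and integrate term by term over [-π, π]:
  ∫ (11x)^2 dx = 121·(2π^3/3); ∫ 2·11·(-6)·x dx = 0 (odd integrand); ∫ (-6)^2 dx = 36·2π.
So (1/(2π)) ∫_{-π}^{π} (11x - 6)^2 dx = 121π^2/3 + 36 = 121π^2/3 + 36.
Parseval ⇒ Σ |c_n|^2 = 121π^2/3 + 36.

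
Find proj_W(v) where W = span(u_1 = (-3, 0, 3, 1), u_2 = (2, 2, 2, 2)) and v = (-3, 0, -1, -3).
proj_W(v) = (-193/75, -136/75, -79/75, -39/25)

Set up U = [u_1 | ... | u_2] ∈ R^(4×2). The projector onto W = col(U) is P = U (U^T U)^(-1) U^T.
Compute U^T U =
  [19, 2]
  [2, 16],
and U^T v = (3, -14).
Solve U^T U · c = U^T v for the coefficients: c = (19/75, -68/75). The projection is proj_W(v) = U c.
Check: (v - proj_W(v)) · u_1 = 0  (should be 0).
Check: (v - proj_W(v)) · u_2 = 0  (should be 0).
Result: proj_W(v) = (-193/75, -136/75, -79/75, -39/25).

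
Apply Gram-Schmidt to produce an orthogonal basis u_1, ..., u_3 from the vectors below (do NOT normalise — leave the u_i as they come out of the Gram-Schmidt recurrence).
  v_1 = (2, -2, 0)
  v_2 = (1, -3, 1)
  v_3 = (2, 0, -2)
Orthogonal basis:
  u_1 = (2, -2, 0)
  u_2 = (-1, -1, 1)
  u_3 = (-1/3, -1/3, -2/3)

Apply the Gram-Schmidt recurrence
  u_1 = v_1
  u_i = v_i − Σ_{j<i} ((v_i · u_j) / (u_j · u_j)) · u_j.

Step by step this gives:
  u_1 = (2, -2, 0)
  u_2 = (-1, -1, 1)
  u_3 = (-1/3, -1/3, -2/3)

Orthogonality check:
  u_2 · u_1 = 0 (should be 0)
  u_3 · u_1 = 0 (should be 0)
  u_3 · u_2 = 0 (should be 0)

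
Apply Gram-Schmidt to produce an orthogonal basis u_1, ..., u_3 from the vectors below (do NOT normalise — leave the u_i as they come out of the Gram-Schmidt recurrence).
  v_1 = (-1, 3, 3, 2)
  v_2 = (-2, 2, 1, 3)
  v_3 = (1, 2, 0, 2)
Orthogonal basis:
  u_1 = (-1, 3, 3, 2)
  u_2 = (-29/23, -5/23, -28/23, 35/23)
  u_3 = (213/125, 22/25, -109/125, 21/25)

Apply the Gram-Schmidt recurrence
  u_1 = v_1
  u_i = v_i − Σ_{j<i} ((v_i · u_j) / (u_j · u_j)) · u_j.

Step by step this gives:
  u_1 = (-1, 3, 3, 2)
  u_2 = (-29/23, -5/23, -28/23, 35/23)
  u_3 = (213/125, 22/25, -109/125, 21/25)

Orthogonality check:
  u_2 · u_1 = 0 (should be 0)
  u_3 · u_1 = 0 (should be 0)
  u_3 · u_2 = 0 (should be 0)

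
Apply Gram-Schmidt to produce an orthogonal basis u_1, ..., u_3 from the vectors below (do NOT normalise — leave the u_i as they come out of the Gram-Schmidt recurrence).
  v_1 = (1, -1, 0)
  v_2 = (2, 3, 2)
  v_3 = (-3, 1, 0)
Orthogonal basis:
  u_1 = (1, -1, 0)
  u_2 = (5/2, 5/2, 2)
  u_3 = (-8/33, -8/33, 20/33)

Apply the Gram-Schmidt recurrence
  u_1 = v_1
  u_i = v_i − Σ_{j<i} ((v_i · u_j) / (u_j · u_j)) · u_j.

Step by step this gives:
  u_1 = (1, -1, 0)
  u_2 = (5/2, 5/2, 2)
  u_3 = (-8/33, -8/33, 20/33)

Orthogonality check:
  u_2 · u_1 = 0 (should be 0)
  u_3 · u_1 = 0 (should be 0)
  u_3 · u_2 = 0 (should be 0)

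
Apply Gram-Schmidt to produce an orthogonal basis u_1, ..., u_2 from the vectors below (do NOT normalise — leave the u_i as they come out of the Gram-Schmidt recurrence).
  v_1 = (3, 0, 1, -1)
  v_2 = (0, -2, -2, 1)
Orthogonal basis:
  u_1 = (3, 0, 1, -1)
  u_2 = (9/11, -2, -19/11, 8/11)

Apply the Gram-Schmidt recurrence
  u_1 = v_1
  u_i = v_i − Σ_{j<i} ((v_i · u_j) / (u_j · u_j)) · u_j.

Step by step this gives:
  u_1 = (3, 0, 1, -1)
  u_2 = (9/11, -2, -19/11, 8/11)

Orthogonality check:
  u_2 · u_1 = 0 (should be 0)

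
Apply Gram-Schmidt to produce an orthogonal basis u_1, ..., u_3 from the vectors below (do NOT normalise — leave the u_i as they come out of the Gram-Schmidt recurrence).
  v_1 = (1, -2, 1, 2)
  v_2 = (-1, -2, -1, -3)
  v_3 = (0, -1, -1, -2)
Orthogonal basis:
  u_1 = (1, -2, 1, 2)
  u_2 = (-3/5, -14/5, -3/5, -11/5)
  u_3 = (87/134, 2/67, -47/134, -8/67)

Apply the Gram-Schmidt recurrence
  u_1 = v_1
  u_i = v_i − Σ_{j<i} ((v_i · u_j) / (u_j · u_j)) · u_j.

Step by step this gives:
  u_1 = (1, -2, 1, 2)
  u_2 = (-3/5, -14/5, -3/5, -11/5)
  u_3 = (87/134, 2/67, -47/134, -8/67)

Orthogonality check:
  u_2 · u_1 = 0 (should be 0)
  u_3 · u_1 = 0 (should be 0)
  u_3 · u_2 = 0 (should be 0)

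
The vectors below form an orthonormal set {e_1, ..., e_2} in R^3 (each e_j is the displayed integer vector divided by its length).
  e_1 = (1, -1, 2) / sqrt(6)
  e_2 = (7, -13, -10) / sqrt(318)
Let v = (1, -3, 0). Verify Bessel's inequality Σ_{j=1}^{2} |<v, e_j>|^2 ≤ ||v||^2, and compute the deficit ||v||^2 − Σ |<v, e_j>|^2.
Σ |<v, e_j>|^2 = 494/53; ||v||^2 = 10; deficit = 36/53

Write each e_j = u_j / sqrt(<u_j, u_j>) where u_j is the displayed integer vector. Then <v, e_j> = <v, u_j> / sqrt(<u_j, u_j>), so |<v, e_j>|^2 = <v, u_j>^2 / <u_j, u_j>.
Coefficients: <v, e_1> = 4/sqrt(6), <v, e_2> = 46/sqrt(318).
Square and sum: Σ |<v, e_j>|^2 = 494/53.
Compute ||v||^2 = v·v = 10.
Deficit = 10 − 494/53 = 36/53 ≥ 0, confirming Bessel's inequality. (The deficit equals ||v − Σ <v,e_j> e_j||^2, the squared distance from v to span{e_j}.)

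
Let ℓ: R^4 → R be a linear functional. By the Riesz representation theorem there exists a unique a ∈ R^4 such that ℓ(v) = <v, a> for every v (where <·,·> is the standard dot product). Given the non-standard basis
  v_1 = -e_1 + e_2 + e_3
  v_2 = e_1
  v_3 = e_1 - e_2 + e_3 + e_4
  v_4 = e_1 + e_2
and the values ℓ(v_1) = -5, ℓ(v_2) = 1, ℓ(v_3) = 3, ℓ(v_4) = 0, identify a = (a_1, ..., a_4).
a = (1, -1, -3, 4)

Write a = (a_1, ..., a_4) in the standard basis. For each basis vector v_i, ℓ(v_i) = <v_i, a> is a linear equation in the a_j's. Collect the n equations into a matrix system V a = ℓ, where row i of V is v_i (expressed in the standard basis). Since V is invertible (lower-triangular with 1s on the diagonal, up to permutation), solve by back-substitution:
  V =
[[-1, 1, 1, 0],
 [1, 0, 0, 0],
 [1, -1, 1, 1],
 [1, 1, 0, 0]]
  V a = (-5, 1, 3, 0)
Solving gives a = (1, -1, -3, 4).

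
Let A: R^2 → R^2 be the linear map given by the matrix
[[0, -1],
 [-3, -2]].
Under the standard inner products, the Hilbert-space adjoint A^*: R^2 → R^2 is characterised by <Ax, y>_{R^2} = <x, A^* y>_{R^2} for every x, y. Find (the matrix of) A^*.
A^* = A^T =
[[0, -3],
 [-1, -2]]

For real matrices with standard dot products, the defining identity <Ax, y> = <x, A^* y> gives (Ax)^T y = x^T (A^*) y, i.e. x^T A^T y = x^T (A^*) y. Since this holds for all x, y, we must have A^* = A^T. Therefore
A^* =
[[0, -3],
 [-1, -2]].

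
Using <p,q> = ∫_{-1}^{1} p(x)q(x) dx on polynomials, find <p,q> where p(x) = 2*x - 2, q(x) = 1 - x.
<p,q> = -16/3

Expand the product: p(x)·q(x) = -2*x^2 + 4*x - 2.
∫_{-1}^{1} of each monomial x^k gives [2/(k+1) if k even, 0 if k odd]. Integrating term-by-term (or equivalently evaluating the antiderivative F(x) = -2*x^3/3 + 2*x^2 - 2*x at the endpoints):
  F(1) − F(−1) = -2/3 − (14/3) = -16/3.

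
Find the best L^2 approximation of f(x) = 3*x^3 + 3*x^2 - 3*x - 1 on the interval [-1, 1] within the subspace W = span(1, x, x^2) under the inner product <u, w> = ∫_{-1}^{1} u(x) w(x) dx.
g(x) = 3*x^2 - 6*x/5 - 1

The best approximation g ∈ W is the orthogonal projection of f onto W. Writing g = a_0 + a_1 x + a_2 x^2, the coefficients solve the normal equations G · a = b where
  G_{ij} = <φ_i, φ_j> and b_i = <f, φ_i>, with φ_0 = 1, φ_1 = x, φ_2 = x^2.
G =
  [2, 0, 2/3]
  [0, 2/3, 0]
  [2/3, 0, 2/5],
b = (0, -4/5, 8/15).
Solving gives a_0 = -1, a_1 = -6/5, a_2 = 3, so
  g(x) = 3*x^2 - 6*x/5 - 1.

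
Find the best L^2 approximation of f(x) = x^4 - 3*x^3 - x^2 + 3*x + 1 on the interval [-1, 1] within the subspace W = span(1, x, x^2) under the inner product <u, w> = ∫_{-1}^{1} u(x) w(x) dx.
g(x) = -x^2/7 + 6*x/5 + 32/35

The best approximation g ∈ W is the orthogonal projection of f onto W. Writing g = a_0 + a_1 x + a_2 x^2, the coefficients solve the normal equations G · a = b where
  G_{ij} = <φ_i, φ_j> and b_i = <f, φ_i>, with φ_0 = 1, φ_1 = x, φ_2 = x^2.
G =
  [2, 0, 2/3]
  [0, 2/3, 0]
  [2/3, 0, 2/5],
b = (26/15, 4/5, 58/105).
Solving gives a_0 = 32/35, a_1 = 6/5, a_2 = -1/7, so
  g(x) = -x^2/7 + 6*x/5 + 32/35.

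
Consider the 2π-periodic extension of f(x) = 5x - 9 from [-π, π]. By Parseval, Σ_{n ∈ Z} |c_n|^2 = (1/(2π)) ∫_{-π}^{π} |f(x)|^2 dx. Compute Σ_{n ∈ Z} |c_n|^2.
Σ |c_n|^2 = 25π^2/3 + 81

Expand and integrate term by term over [-π, π]:
  ∫ (5x)^2 dx = 25·(2π^3/3); ∫ 2·5·(-9)·x dx = 0 (odd integrand); ∫ (-9)^2 dx = 81·2π.
So (1/(2π)) ∫_{-π}^{π} (5x - 9)^2 dx = 25π^2/3 + 81 = 25π^2/3 + 81.
Parseval ⇒ Σ |c_n|^2 = 25π^2/3 + 81.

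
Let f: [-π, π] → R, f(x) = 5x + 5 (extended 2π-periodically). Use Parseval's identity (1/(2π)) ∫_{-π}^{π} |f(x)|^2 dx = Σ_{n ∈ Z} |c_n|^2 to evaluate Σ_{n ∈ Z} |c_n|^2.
Σ |c_n|^2 = 25π^2/3 + 25

Expand and integrate term by term over [-π, π]:
  ∫ (5x)^2 dx = 25·(2π^3/3); ∫ 2·5·(5)·x dx = 0 (odd integrand); ∫ 5^2 dx = 25·2π.
So (1/(2π)) ∫_{-π}^{π} (5x + 5)^2 dx = 25π^2/3 + 25 = 25π^2/3 + 25.
Parseval ⇒ Σ |c_n|^2 = 25π^2/3 + 25.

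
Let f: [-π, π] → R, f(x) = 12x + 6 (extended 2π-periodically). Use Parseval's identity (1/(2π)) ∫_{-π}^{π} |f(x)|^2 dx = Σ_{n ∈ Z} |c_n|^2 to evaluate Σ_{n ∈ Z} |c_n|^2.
Σ |c_n|^2 = 48π^2 + 36

Expand and integrate term by term over [-π, π]:
  ∫ (12x)^2 dx = 144·(2π^3/3); ∫ 2·12·(6)·x dx = 0 (odd integrand); ∫ 6^2 dx = 36·2π.
So (1/(2π)) ∫_{-π}^{π} (12x + 6)^2 dx = 144π^2/3 + 36 = 48π^2 + 36.
Parseval ⇒ Σ |c_n|^2 = 48π^2 + 36.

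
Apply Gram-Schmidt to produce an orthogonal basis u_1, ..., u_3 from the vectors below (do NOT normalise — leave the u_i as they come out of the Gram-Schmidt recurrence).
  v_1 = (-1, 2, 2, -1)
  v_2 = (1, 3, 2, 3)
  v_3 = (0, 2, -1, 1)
Orthogonal basis:
  u_1 = (-1, 2, 2, -1)
  u_2 = (8/5, 9/5, 4/5, 18/5)
  u_3 = (-83/194, 117/97, -142/97, -17/194)

Apply the Gram-Schmidt recurrence
  u_1 = v_1
  u_i = v_i − Σ_{j<i} ((v_i · u_j) / (u_j · u_j)) · u_j.

Step by step this gives:
  u_1 = (-1, 2, 2, -1)
  u_2 = (8/5, 9/5, 4/5, 18/5)
  u_3 = (-83/194, 117/97, -142/97, -17/194)

Orthogonality check:
  u_2 · u_1 = 0 (should be 0)
  u_3 · u_1 = 0 (should be 0)
  u_3 · u_2 = 0 (should be 0)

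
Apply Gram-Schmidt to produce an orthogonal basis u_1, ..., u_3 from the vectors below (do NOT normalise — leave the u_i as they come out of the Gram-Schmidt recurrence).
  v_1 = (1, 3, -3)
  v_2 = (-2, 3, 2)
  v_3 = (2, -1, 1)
Orthogonal basis:
  u_1 = (1, 3, -3)
  u_2 = (-39/19, 54/19, 41/19)
  u_3 = (75/46, 10/23, 45/46)

Apply the Gram-Schmidt recurrence
  u_1 = v_1
  u_i = v_i − Σ_{j<i} ((v_i · u_j) / (u_j · u_j)) · u_j.

Step by step this gives:
  u_1 = (1, 3, -3)
  u_2 = (-39/19, 54/19, 41/19)
  u_3 = (75/46, 10/23, 45/46)

Orthogonality check:
  u_2 · u_1 = 0 (should be 0)
  u_3 · u_1 = 0 (should be 0)
  u_3 · u_2 = 0 (should be 0)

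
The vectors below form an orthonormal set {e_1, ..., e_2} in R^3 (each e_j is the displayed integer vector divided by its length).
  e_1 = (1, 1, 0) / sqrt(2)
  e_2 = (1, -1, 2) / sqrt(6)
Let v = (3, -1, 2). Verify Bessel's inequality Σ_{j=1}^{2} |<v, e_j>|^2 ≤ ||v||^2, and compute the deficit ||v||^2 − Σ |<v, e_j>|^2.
Σ |<v, e_j>|^2 = 38/3; ||v||^2 = 14; deficit = 4/3

Write each e_j = u_j / sqrt(<u_j, u_j>) where u_j is the displayed integer vector. Then <v, e_j> = <v, u_j> / sqrt(<u_j, u_j>), so |<v, e_j>|^2 = <v, u_j>^2 / <u_j, u_j>.
Coefficients: <v, e_1> = 2/sqrt(2), <v, e_2> = 8/sqrt(6).
Square and sum: Σ |<v, e_j>|^2 = 38/3.
Compute ||v||^2 = v·v = 14.
Deficit = 14 − 38/3 = 4/3 ≥ 0, confirming Bessel's inequality. (The deficit equals ||v − Σ <v,e_j> e_j||^2, the squared distance from v to span{e_j}.)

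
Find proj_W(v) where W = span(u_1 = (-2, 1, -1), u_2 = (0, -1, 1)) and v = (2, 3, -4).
proj_W(v) = (2, 7/2, -7/2)

Set up U = [u_1 | ... | u_2] ∈ R^(3×2). The projector onto W = col(U) is P = U (U^T U)^(-1) U^T.
Compute U^T U =
  [6, -2]
  [-2, 2],
and U^T v = (3, -7).
Solve U^T U · c = U^T v for the coefficients: c = (-1, -9/2). The projection is proj_W(v) = U c.
Check: (v - proj_W(v)) · u_1 = 0  (should be 0).
Check: (v - proj_W(v)) · u_2 = 0  (should be 0).
Result: proj_W(v) = (2, 7/2, -7/2).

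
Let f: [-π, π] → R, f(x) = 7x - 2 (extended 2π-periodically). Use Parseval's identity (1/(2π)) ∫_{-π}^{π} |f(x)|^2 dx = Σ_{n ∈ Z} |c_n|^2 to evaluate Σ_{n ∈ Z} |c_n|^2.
Σ |c_n|^2 = 49π^2/3 + 4

Expand and integrate term by term over [-π, π]:
  ∫ (7x)^2 dx = 49·(2π^3/3); ∫ 2·7·(-2)·x dx = 0 (odd integrand); ∫ (-2)^2 dx = 4·2π.
So (1/(2π)) ∫_{-π}^{π} (7x - 2)^2 dx = 49π^2/3 + 4 = 49π^2/3 + 4.
Parseval ⇒ Σ |c_n|^2 = 49π^2/3 + 4.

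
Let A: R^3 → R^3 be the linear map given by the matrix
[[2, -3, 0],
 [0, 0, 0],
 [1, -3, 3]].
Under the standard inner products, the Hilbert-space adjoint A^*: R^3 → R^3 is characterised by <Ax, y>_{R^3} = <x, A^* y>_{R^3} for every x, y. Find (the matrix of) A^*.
A^* = A^T =
[[2, 0, 1],
 [-3, 0, -3],
 [0, 0, 3]]

For real matrices with standard dot products, the defining identity <Ax, y> = <x, A^* y> gives (Ax)^T y = x^T (A^*) y, i.e. x^T A^T y = x^T (A^*) y. Since this holds for all x, y, we must have A^* = A^T. Therefore
A^* =
[[2, 0, 1],
 [-3, 0, -3],
 [0, 0, 3]].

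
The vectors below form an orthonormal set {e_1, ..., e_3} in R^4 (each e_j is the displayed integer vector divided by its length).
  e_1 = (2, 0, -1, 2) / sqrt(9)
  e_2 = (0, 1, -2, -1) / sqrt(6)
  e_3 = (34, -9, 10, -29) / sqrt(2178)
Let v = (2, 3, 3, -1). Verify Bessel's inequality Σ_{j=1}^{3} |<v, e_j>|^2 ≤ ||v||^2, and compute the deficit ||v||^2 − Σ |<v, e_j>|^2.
Σ |<v, e_j>|^2 = 1949/363; ||v||^2 = 23; deficit = 6400/363

Write each e_j = u_j / sqrt(<u_j, u_j>) where u_j is the displayed integer vector. Then <v, e_j> = <v, u_j> / sqrt(<u_j, u_j>), so |<v, e_j>|^2 = <v, u_j>^2 / <u_j, u_j>.
Coefficients: <v, e_1> = -1/sqrt(9), <v, e_2> = -2/sqrt(6), <v, e_3> = 100/sqrt(2178).
Square and sum: Σ |<v, e_j>|^2 = 1949/363.
Compute ||v||^2 = v·v = 23.
Deficit = 23 − 1949/363 = 6400/363 ≥ 0, confirming Bessel's inequality. (The deficit equals ||v − Σ <v,e_j> e_j||^2, the squared distance from v to span{e_j}.)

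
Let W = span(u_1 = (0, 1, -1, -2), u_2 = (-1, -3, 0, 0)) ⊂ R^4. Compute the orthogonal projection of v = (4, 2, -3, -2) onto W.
proj_W(v) = (11/17, 53/17, -20/17, -40/17)

Set up U = [u_1 | ... | u_2] ∈ R^(4×2). The projector onto W = col(U) is P = U (U^T U)^(-1) U^T.
Compute U^T U =
  [6, -3]
  [-3, 10],
and U^T v = (9, -10).
Solve U^T U · c = U^T v for the coefficients: c = (20/17, -11/17). The projection is proj_W(v) = U c.
Check: (v - proj_W(v)) · u_1 = 0  (should be 0).
Check: (v - proj_W(v)) · u_2 = 0  (should be 0).
Result: proj_W(v) = (11/17, 53/17, -20/17, -40/17).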